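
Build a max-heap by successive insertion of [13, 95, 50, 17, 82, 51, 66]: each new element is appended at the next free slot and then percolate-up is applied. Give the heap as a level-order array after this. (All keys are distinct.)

Insert 13:
  append 13 at index 0 → [13] (no swap needed)
Insert 95:
  append 95 at index 1 → [13, 95]
  95 > parent 13 at index 0, swap → [95, 13]
Insert 50:
  append 50 at index 2 → [95, 13, 50] (no swap needed)
Insert 17:
  append 17 at index 3 → [95, 13, 50, 17]
  17 > parent 13 at index 1, swap → [95, 17, 50, 13]
Insert 82:
  append 82 at index 4 → [95, 17, 50, 13, 82]
  82 > parent 17 at index 1, swap → [95, 82, 50, 13, 17]
Insert 51:
  append 51 at index 5 → [95, 82, 50, 13, 17, 51]
  51 > parent 50 at index 2, swap → [95, 82, 51, 13, 17, 50]
Insert 66:
  append 66 at index 6 → [95, 82, 51, 13, 17, 50, 66]
  66 > parent 51 at index 2, swap → [95, 82, 66, 13, 17, 50, 51]

[95, 82, 66, 13, 17, 50, 51]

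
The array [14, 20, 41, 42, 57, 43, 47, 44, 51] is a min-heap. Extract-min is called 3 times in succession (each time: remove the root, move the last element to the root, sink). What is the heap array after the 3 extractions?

extract-min #1 returns 14:
  remove root 14; move last element 51 to root → [51, 20, 41, 42, 57, 43, 47, 44]
  51 vs smaller child 20 at index 1, swap → [20, 51, 41, 42, 57, 43, 47, 44]
  51 vs smaller child 42 at index 3, swap → [20, 42, 41, 51, 57, 43, 47, 44]
  51 vs only child 44 at index 7, swap → [20, 42, 41, 44, 57, 43, 47, 51]
extract-min #2 returns 20:
  remove root 20; move last element 51 to root → [51, 42, 41, 44, 57, 43, 47]
  51 vs smaller child 41 at index 2, swap → [41, 42, 51, 44, 57, 43, 47]
  51 vs smaller child 43 at index 5, swap → [41, 42, 43, 44, 57, 51, 47]
extract-min #3 returns 41:
  remove root 41; move last element 47 to root → [47, 42, 43, 44, 57, 51]
  47 vs smaller child 42 at index 1, swap → [42, 47, 43, 44, 57, 51]
  47 vs smaller child 44 at index 3, swap → [42, 44, 43, 47, 57, 51]

[42, 44, 43, 47, 57, 51]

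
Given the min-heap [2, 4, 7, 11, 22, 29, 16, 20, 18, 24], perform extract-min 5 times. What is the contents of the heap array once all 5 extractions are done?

[18, 20, 24, 29, 22]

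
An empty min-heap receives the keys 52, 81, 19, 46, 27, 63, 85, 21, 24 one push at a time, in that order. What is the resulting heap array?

[19, 21, 52, 24, 46, 63, 85, 81, 27]

Insert 52:
  append 52 at index 0 → [52] (no swap needed)
Insert 81:
  append 81 at index 1 → [52, 81] (no swap needed)
Insert 19:
  append 19 at index 2 → [52, 81, 19]
  19 < parent 52 at index 0, swap → [19, 81, 52]
Insert 46:
  append 46 at index 3 → [19, 81, 52, 46]
  46 < parent 81 at index 1, swap → [19, 46, 52, 81]
Insert 27:
  append 27 at index 4 → [19, 46, 52, 81, 27]
  27 < parent 46 at index 1, swap → [19, 27, 52, 81, 46]
Insert 63:
  append 63 at index 5 → [19, 27, 52, 81, 46, 63] (no swap needed)
Insert 85:
  append 85 at index 6 → [19, 27, 52, 81, 46, 63, 85] (no swap needed)
Insert 21:
  append 21 at index 7 → [19, 27, 52, 81, 46, 63, 85, 21]
  21 < parent 81 at index 3, swap → [19, 27, 52, 21, 46, 63, 85, 81]
  21 < parent 27 at index 1, swap → [19, 21, 52, 27, 46, 63, 85, 81]
Insert 24:
  append 24 at index 8 → [19, 21, 52, 27, 46, 63, 85, 81, 24]
  24 < parent 27 at index 3, swap → [19, 21, 52, 24, 46, 63, 85, 81, 27]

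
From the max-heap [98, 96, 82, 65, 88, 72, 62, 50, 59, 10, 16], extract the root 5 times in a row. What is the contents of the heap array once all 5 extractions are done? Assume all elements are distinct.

[65, 59, 62, 50, 16, 10]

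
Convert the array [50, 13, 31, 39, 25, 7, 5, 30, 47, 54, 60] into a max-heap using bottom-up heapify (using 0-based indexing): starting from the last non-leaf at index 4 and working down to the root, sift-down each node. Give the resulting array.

sift down from index 4:
  25 vs larger child 60 at index 10, swap → [50, 13, 31, 39, 60, 7, 5, 30, 47, 54, 25]
sift down from index 3:
  39 vs larger child 47 at index 8, swap → [50, 13, 31, 47, 60, 7, 5, 30, 39, 54, 25]
sift down from index 2: already satisfies heap property
sift down from index 1:
  13 vs larger child 60 at index 4, swap → [50, 60, 31, 47, 13, 7, 5, 30, 39, 54, 25]
  13 vs larger child 54 at index 9, swap → [50, 60, 31, 47, 54, 7, 5, 30, 39, 13, 25]
sift down from index 0:
  50 vs larger child 60 at index 1, swap → [60, 50, 31, 47, 54, 7, 5, 30, 39, 13, 25]
  50 vs larger child 54 at index 4, swap → [60, 54, 31, 47, 50, 7, 5, 30, 39, 13, 25]

[60, 54, 31, 47, 50, 7, 5, 30, 39, 13, 25]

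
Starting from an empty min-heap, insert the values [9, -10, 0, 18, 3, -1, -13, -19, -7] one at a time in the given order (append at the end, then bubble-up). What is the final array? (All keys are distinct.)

[-19, -13, -10, -7, 9, 0, -1, 18, 3]

Insert 9:
  append 9 at index 0 → [9] (no swap needed)
Insert -10:
  append -10 at index 1 → [9, -10]
  -10 < parent 9 at index 0, swap → [-10, 9]
Insert 0:
  append 0 at index 2 → [-10, 9, 0] (no swap needed)
Insert 18:
  append 18 at index 3 → [-10, 9, 0, 18] (no swap needed)
Insert 3:
  append 3 at index 4 → [-10, 9, 0, 18, 3]
  3 < parent 9 at index 1, swap → [-10, 3, 0, 18, 9]
Insert -1:
  append -1 at index 5 → [-10, 3, 0, 18, 9, -1]
  -1 < parent 0 at index 2, swap → [-10, 3, -1, 18, 9, 0]
Insert -13:
  append -13 at index 6 → [-10, 3, -1, 18, 9, 0, -13]
  -13 < parent -1 at index 2, swap → [-10, 3, -13, 18, 9, 0, -1]
  -13 < parent -10 at index 0, swap → [-13, 3, -10, 18, 9, 0, -1]
Insert -19:
  append -19 at index 7 → [-13, 3, -10, 18, 9, 0, -1, -19]
  -19 < parent 18 at index 3, swap → [-13, 3, -10, -19, 9, 0, -1, 18]
  -19 < parent 3 at index 1, swap → [-13, -19, -10, 3, 9, 0, -1, 18]
  -19 < parent -13 at index 0, swap → [-19, -13, -10, 3, 9, 0, -1, 18]
Insert -7:
  append -7 at index 8 → [-19, -13, -10, 3, 9, 0, -1, 18, -7]
  -7 < parent 3 at index 3, swap → [-19, -13, -10, -7, 9, 0, -1, 18, 3]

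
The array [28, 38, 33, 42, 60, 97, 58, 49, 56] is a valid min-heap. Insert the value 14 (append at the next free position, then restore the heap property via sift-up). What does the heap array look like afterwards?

[14, 28, 33, 42, 38, 97, 58, 49, 56, 60]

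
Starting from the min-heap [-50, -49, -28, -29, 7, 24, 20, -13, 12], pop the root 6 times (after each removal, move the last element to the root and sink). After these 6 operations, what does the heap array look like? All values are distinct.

extract-min #1 returns -50:
  remove root -50; move last element 12 to root → [12, -49, -28, -29, 7, 24, 20, -13]
  12 vs smaller child -49 at index 1, swap → [-49, 12, -28, -29, 7, 24, 20, -13]
  12 vs smaller child -29 at index 3, swap → [-49, -29, -28, 12, 7, 24, 20, -13]
  12 vs only child -13 at index 7, swap → [-49, -29, -28, -13, 7, 24, 20, 12]
extract-min #2 returns -49:
  remove root -49; move last element 12 to root → [12, -29, -28, -13, 7, 24, 20]
  12 vs smaller child -29 at index 1, swap → [-29, 12, -28, -13, 7, 24, 20]
  12 vs smaller child -13 at index 3, swap → [-29, -13, -28, 12, 7, 24, 20]
extract-min #3 returns -29:
  remove root -29; move last element 20 to root → [20, -13, -28, 12, 7, 24]
  20 vs smaller child -28 at index 2, swap → [-28, -13, 20, 12, 7, 24]
extract-min #4 returns -28:
  remove root -28; move last element 24 to root → [24, -13, 20, 12, 7]
  24 vs smaller child -13 at index 1, swap → [-13, 24, 20, 12, 7]
  24 vs smaller child 7 at index 4, swap → [-13, 7, 20, 12, 24]
extract-min #5 returns -13:
  remove root -13; move last element 24 to root → [24, 7, 20, 12]
  24 vs smaller child 7 at index 1, swap → [7, 24, 20, 12]
  24 vs only child 12 at index 3, swap → [7, 12, 20, 24]
extract-min #6 returns 7:
  remove root 7; move last element 24 to root → [24, 12, 20]
  24 vs smaller child 12 at index 1, swap → [12, 24, 20]

[12, 24, 20]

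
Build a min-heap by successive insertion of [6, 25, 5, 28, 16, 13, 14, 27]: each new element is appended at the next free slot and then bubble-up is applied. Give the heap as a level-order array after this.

[5, 16, 6, 27, 25, 13, 14, 28]

Insert 6:
  append 6 at index 0 → [6] (no swap needed)
Insert 25:
  append 25 at index 1 → [6, 25] (no swap needed)
Insert 5:
  append 5 at index 2 → [6, 25, 5]
  5 < parent 6 at index 0, swap → [5, 25, 6]
Insert 28:
  append 28 at index 3 → [5, 25, 6, 28] (no swap needed)
Insert 16:
  append 16 at index 4 → [5, 25, 6, 28, 16]
  16 < parent 25 at index 1, swap → [5, 16, 6, 28, 25]
Insert 13:
  append 13 at index 5 → [5, 16, 6, 28, 25, 13] (no swap needed)
Insert 14:
  append 14 at index 6 → [5, 16, 6, 28, 25, 13, 14] (no swap needed)
Insert 27:
  append 27 at index 7 → [5, 16, 6, 28, 25, 13, 14, 27]
  27 < parent 28 at index 3, swap → [5, 16, 6, 27, 25, 13, 14, 28]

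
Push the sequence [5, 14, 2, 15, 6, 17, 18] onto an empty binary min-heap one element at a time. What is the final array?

[2, 6, 5, 15, 14, 17, 18]

Insert 5:
  append 5 at index 0 → [5] (no swap needed)
Insert 14:
  append 14 at index 1 → [5, 14] (no swap needed)
Insert 2:
  append 2 at index 2 → [5, 14, 2]
  2 < parent 5 at index 0, swap → [2, 14, 5]
Insert 15:
  append 15 at index 3 → [2, 14, 5, 15] (no swap needed)
Insert 6:
  append 6 at index 4 → [2, 14, 5, 15, 6]
  6 < parent 14 at index 1, swap → [2, 6, 5, 15, 14]
Insert 17:
  append 17 at index 5 → [2, 6, 5, 15, 14, 17] (no swap needed)
Insert 18:
  append 18 at index 6 → [2, 6, 5, 15, 14, 17, 18] (no swap needed)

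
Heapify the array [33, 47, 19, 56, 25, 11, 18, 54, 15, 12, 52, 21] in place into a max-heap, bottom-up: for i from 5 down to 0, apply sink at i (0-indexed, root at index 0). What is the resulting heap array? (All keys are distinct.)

sift down from index 5:
  11 vs only child 21 at index 11, swap → [33, 47, 19, 56, 25, 21, 18, 54, 15, 12, 52, 11]
sift down from index 4:
  25 vs larger child 52 at index 10, swap → [33, 47, 19, 56, 52, 21, 18, 54, 15, 12, 25, 11]
sift down from index 3: already satisfies heap property
sift down from index 2:
  19 vs larger child 21 at index 5, swap → [33, 47, 21, 56, 52, 19, 18, 54, 15, 12, 25, 11]
sift down from index 1:
  47 vs larger child 56 at index 3, swap → [33, 56, 21, 47, 52, 19, 18, 54, 15, 12, 25, 11]
  47 vs larger child 54 at index 7, swap → [33, 56, 21, 54, 52, 19, 18, 47, 15, 12, 25, 11]
sift down from index 0:
  33 vs larger child 56 at index 1, swap → [56, 33, 21, 54, 52, 19, 18, 47, 15, 12, 25, 11]
  33 vs larger child 54 at index 3, swap → [56, 54, 21, 33, 52, 19, 18, 47, 15, 12, 25, 11]
  33 vs larger child 47 at index 7, swap → [56, 54, 21, 47, 52, 19, 18, 33, 15, 12, 25, 11]

[56, 54, 21, 47, 52, 19, 18, 33, 15, 12, 25, 11]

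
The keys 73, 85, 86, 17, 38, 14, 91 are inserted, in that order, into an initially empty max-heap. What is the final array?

Insert 73:
  append 73 at index 0 → [73] (no swap needed)
Insert 85:
  append 85 at index 1 → [73, 85]
  85 > parent 73 at index 0, swap → [85, 73]
Insert 86:
  append 86 at index 2 → [85, 73, 86]
  86 > parent 85 at index 0, swap → [86, 73, 85]
Insert 17:
  append 17 at index 3 → [86, 73, 85, 17] (no swap needed)
Insert 38:
  append 38 at index 4 → [86, 73, 85, 17, 38] (no swap needed)
Insert 14:
  append 14 at index 5 → [86, 73, 85, 17, 38, 14] (no swap needed)
Insert 91:
  append 91 at index 6 → [86, 73, 85, 17, 38, 14, 91]
  91 > parent 85 at index 2, swap → [86, 73, 91, 17, 38, 14, 85]
  91 > parent 86 at index 0, swap → [91, 73, 86, 17, 38, 14, 85]

[91, 73, 86, 17, 38, 14, 85]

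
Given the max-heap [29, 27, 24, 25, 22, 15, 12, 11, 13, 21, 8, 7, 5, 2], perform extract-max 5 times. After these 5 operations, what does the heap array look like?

extract-max #1 returns 29:
  remove root 29; move last element 2 to root → [2, 27, 24, 25, 22, 15, 12, 11, 13, 21, 8, 7, 5]
  2 vs larger child 27 at index 1, swap → [27, 2, 24, 25, 22, 15, 12, 11, 13, 21, 8, 7, 5]
  2 vs larger child 25 at index 3, swap → [27, 25, 24, 2, 22, 15, 12, 11, 13, 21, 8, 7, 5]
  2 vs larger child 13 at index 8, swap → [27, 25, 24, 13, 22, 15, 12, 11, 2, 21, 8, 7, 5]
extract-max #2 returns 27:
  remove root 27; move last element 5 to root → [5, 25, 24, 13, 22, 15, 12, 11, 2, 21, 8, 7]
  5 vs larger child 25 at index 1, swap → [25, 5, 24, 13, 22, 15, 12, 11, 2, 21, 8, 7]
  5 vs larger child 22 at index 4, swap → [25, 22, 24, 13, 5, 15, 12, 11, 2, 21, 8, 7]
  5 vs larger child 21 at index 9, swap → [25, 22, 24, 13, 21, 15, 12, 11, 2, 5, 8, 7]
extract-max #3 returns 25:
  remove root 25; move last element 7 to root → [7, 22, 24, 13, 21, 15, 12, 11, 2, 5, 8]
  7 vs larger child 24 at index 2, swap → [24, 22, 7, 13, 21, 15, 12, 11, 2, 5, 8]
  7 vs larger child 15 at index 5, swap → [24, 22, 15, 13, 21, 7, 12, 11, 2, 5, 8]
extract-max #4 returns 24:
  remove root 24; move last element 8 to root → [8, 22, 15, 13, 21, 7, 12, 11, 2, 5]
  8 vs larger child 22 at index 1, swap → [22, 8, 15, 13, 21, 7, 12, 11, 2, 5]
  8 vs larger child 21 at index 4, swap → [22, 21, 15, 13, 8, 7, 12, 11, 2, 5]
extract-max #5 returns 22:
  remove root 22; move last element 5 to root → [5, 21, 15, 13, 8, 7, 12, 11, 2]
  5 vs larger child 21 at index 1, swap → [21, 5, 15, 13, 8, 7, 12, 11, 2]
  5 vs larger child 13 at index 3, swap → [21, 13, 15, 5, 8, 7, 12, 11, 2]
  5 vs larger child 11 at index 7, swap → [21, 13, 15, 11, 8, 7, 12, 5, 2]

[21, 13, 15, 11, 8, 7, 12, 5, 2]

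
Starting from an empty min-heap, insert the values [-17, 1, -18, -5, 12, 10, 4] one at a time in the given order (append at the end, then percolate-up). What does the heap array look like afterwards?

[-18, -5, -17, 1, 12, 10, 4]

Insert -17:
  append -17 at index 0 → [-17] (no swap needed)
Insert 1:
  append 1 at index 1 → [-17, 1] (no swap needed)
Insert -18:
  append -18 at index 2 → [-17, 1, -18]
  -18 < parent -17 at index 0, swap → [-18, 1, -17]
Insert -5:
  append -5 at index 3 → [-18, 1, -17, -5]
  -5 < parent 1 at index 1, swap → [-18, -5, -17, 1]
Insert 12:
  append 12 at index 4 → [-18, -5, -17, 1, 12] (no swap needed)
Insert 10:
  append 10 at index 5 → [-18, -5, -17, 1, 12, 10] (no swap needed)
Insert 4:
  append 4 at index 6 → [-18, -5, -17, 1, 12, 10, 4] (no swap needed)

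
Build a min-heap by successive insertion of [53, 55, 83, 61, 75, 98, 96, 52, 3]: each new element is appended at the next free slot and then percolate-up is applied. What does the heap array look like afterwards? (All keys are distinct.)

[3, 52, 83, 53, 75, 98, 96, 61, 55]

Insert 53:
  append 53 at index 0 → [53] (no swap needed)
Insert 55:
  append 55 at index 1 → [53, 55] (no swap needed)
Insert 83:
  append 83 at index 2 → [53, 55, 83] (no swap needed)
Insert 61:
  append 61 at index 3 → [53, 55, 83, 61] (no swap needed)
Insert 75:
  append 75 at index 4 → [53, 55, 83, 61, 75] (no swap needed)
Insert 98:
  append 98 at index 5 → [53, 55, 83, 61, 75, 98] (no swap needed)
Insert 96:
  append 96 at index 6 → [53, 55, 83, 61, 75, 98, 96] (no swap needed)
Insert 52:
  append 52 at index 7 → [53, 55, 83, 61, 75, 98, 96, 52]
  52 < parent 61 at index 3, swap → [53, 55, 83, 52, 75, 98, 96, 61]
  52 < parent 55 at index 1, swap → [53, 52, 83, 55, 75, 98, 96, 61]
  52 < parent 53 at index 0, swap → [52, 53, 83, 55, 75, 98, 96, 61]
Insert 3:
  append 3 at index 8 → [52, 53, 83, 55, 75, 98, 96, 61, 3]
  3 < parent 55 at index 3, swap → [52, 53, 83, 3, 75, 98, 96, 61, 55]
  3 < parent 53 at index 1, swap → [52, 3, 83, 53, 75, 98, 96, 61, 55]
  3 < parent 52 at index 0, swap → [3, 52, 83, 53, 75, 98, 96, 61, 55]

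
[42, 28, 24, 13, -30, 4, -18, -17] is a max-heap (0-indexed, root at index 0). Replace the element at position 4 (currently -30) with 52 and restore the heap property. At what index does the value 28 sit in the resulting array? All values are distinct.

4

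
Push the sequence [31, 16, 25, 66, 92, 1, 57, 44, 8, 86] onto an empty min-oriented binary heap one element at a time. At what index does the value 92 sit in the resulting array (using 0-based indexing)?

Insert 31:
  append 31 at index 0 → [31] (no swap needed)
Insert 16:
  append 16 at index 1 → [31, 16]
  16 < parent 31 at index 0, swap → [16, 31]
Insert 25:
  append 25 at index 2 → [16, 31, 25] (no swap needed)
Insert 66:
  append 66 at index 3 → [16, 31, 25, 66] (no swap needed)
Insert 92:
  append 92 at index 4 → [16, 31, 25, 66, 92] (no swap needed)
Insert 1:
  append 1 at index 5 → [16, 31, 25, 66, 92, 1]
  1 < parent 25 at index 2, swap → [16, 31, 1, 66, 92, 25]
  1 < parent 16 at index 0, swap → [1, 31, 16, 66, 92, 25]
Insert 57:
  append 57 at index 6 → [1, 31, 16, 66, 92, 25, 57] (no swap needed)
Insert 44:
  append 44 at index 7 → [1, 31, 16, 66, 92, 25, 57, 44]
  44 < parent 66 at index 3, swap → [1, 31, 16, 44, 92, 25, 57, 66]
Insert 8:
  append 8 at index 8 → [1, 31, 16, 44, 92, 25, 57, 66, 8]
  8 < parent 44 at index 3, swap → [1, 31, 16, 8, 92, 25, 57, 66, 44]
  8 < parent 31 at index 1, swap → [1, 8, 16, 31, 92, 25, 57, 66, 44]
Insert 86:
  append 86 at index 9 → [1, 8, 16, 31, 92, 25, 57, 66, 44, 86]
  86 < parent 92 at index 4, swap → [1, 8, 16, 31, 86, 25, 57, 66, 44, 92]
resulting array: [1, 8, 16, 31, 86, 25, 57, 66, 44, 92]

9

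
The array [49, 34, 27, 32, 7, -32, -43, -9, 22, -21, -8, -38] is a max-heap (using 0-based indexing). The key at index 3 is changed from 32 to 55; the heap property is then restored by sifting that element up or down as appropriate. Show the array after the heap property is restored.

[55, 49, 27, 34, 7, -32, -43, -9, 22, -21, -8, -38]

set index 3 from 32 to 55 → [49, 34, 27, 55, 7, -32, -43, -9, 22, -21, -8, -38]
55 > parent 34 at index 1, swap → [49, 55, 27, 34, 7, -32, -43, -9, 22, -21, -8, -38]
55 > parent 49 at index 0, swap → [55, 49, 27, 34, 7, -32, -43, -9, 22, -21, -8, -38]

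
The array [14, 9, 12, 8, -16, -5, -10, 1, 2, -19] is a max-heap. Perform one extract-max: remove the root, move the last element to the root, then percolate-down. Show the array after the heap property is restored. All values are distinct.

remove root 14; move last element -19 to root → [-19, 9, 12, 8, -16, -5, -10, 1, 2]
-19 vs larger child 12 at index 2, swap → [12, 9, -19, 8, -16, -5, -10, 1, 2]
-19 vs larger child -5 at index 5, swap → [12, 9, -5, 8, -16, -19, -10, 1, 2]

[12, 9, -5, 8, -16, -19, -10, 1, 2]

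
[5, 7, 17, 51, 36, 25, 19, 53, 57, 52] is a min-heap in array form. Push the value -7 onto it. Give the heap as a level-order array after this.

append -7 at index 10 → [5, 7, 17, 51, 36, 25, 19, 53, 57, 52, -7]
-7 < parent 36 at index 4, swap → [5, 7, 17, 51, -7, 25, 19, 53, 57, 52, 36]
-7 < parent 7 at index 1, swap → [5, -7, 17, 51, 7, 25, 19, 53, 57, 52, 36]
-7 < parent 5 at index 0, swap → [-7, 5, 17, 51, 7, 25, 19, 53, 57, 52, 36]

[-7, 5, 17, 51, 7, 25, 19, 53, 57, 52, 36]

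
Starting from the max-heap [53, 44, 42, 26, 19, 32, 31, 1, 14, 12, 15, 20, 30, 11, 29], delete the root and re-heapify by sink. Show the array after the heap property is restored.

remove root 53; move last element 29 to root → [29, 44, 42, 26, 19, 32, 31, 1, 14, 12, 15, 20, 30, 11]
29 vs larger child 44 at index 1, swap → [44, 29, 42, 26, 19, 32, 31, 1, 14, 12, 15, 20, 30, 11]

[44, 29, 42, 26, 19, 32, 31, 1, 14, 12, 15, 20, 30, 11]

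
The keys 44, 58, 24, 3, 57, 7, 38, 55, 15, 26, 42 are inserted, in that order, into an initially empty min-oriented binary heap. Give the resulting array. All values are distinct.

[3, 15, 7, 24, 26, 44, 38, 58, 55, 57, 42]

Insert 44:
  append 44 at index 0 → [44] (no swap needed)
Insert 58:
  append 58 at index 1 → [44, 58] (no swap needed)
Insert 24:
  append 24 at index 2 → [44, 58, 24]
  24 < parent 44 at index 0, swap → [24, 58, 44]
Insert 3:
  append 3 at index 3 → [24, 58, 44, 3]
  3 < parent 58 at index 1, swap → [24, 3, 44, 58]
  3 < parent 24 at index 0, swap → [3, 24, 44, 58]
Insert 57:
  append 57 at index 4 → [3, 24, 44, 58, 57] (no swap needed)
Insert 7:
  append 7 at index 5 → [3, 24, 44, 58, 57, 7]
  7 < parent 44 at index 2, swap → [3, 24, 7, 58, 57, 44]
Insert 38:
  append 38 at index 6 → [3, 24, 7, 58, 57, 44, 38] (no swap needed)
Insert 55:
  append 55 at index 7 → [3, 24, 7, 58, 57, 44, 38, 55]
  55 < parent 58 at index 3, swap → [3, 24, 7, 55, 57, 44, 38, 58]
Insert 15:
  append 15 at index 8 → [3, 24, 7, 55, 57, 44, 38, 58, 15]
  15 < parent 55 at index 3, swap → [3, 24, 7, 15, 57, 44, 38, 58, 55]
  15 < parent 24 at index 1, swap → [3, 15, 7, 24, 57, 44, 38, 58, 55]
Insert 26:
  append 26 at index 9 → [3, 15, 7, 24, 57, 44, 38, 58, 55, 26]
  26 < parent 57 at index 4, swap → [3, 15, 7, 24, 26, 44, 38, 58, 55, 57]
Insert 42:
  append 42 at index 10 → [3, 15, 7, 24, 26, 44, 38, 58, 55, 57, 42] (no swap needed)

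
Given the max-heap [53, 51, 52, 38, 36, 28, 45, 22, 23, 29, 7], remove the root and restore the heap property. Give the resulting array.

remove root 53; move last element 7 to root → [7, 51, 52, 38, 36, 28, 45, 22, 23, 29]
7 vs larger child 52 at index 2, swap → [52, 51, 7, 38, 36, 28, 45, 22, 23, 29]
7 vs larger child 45 at index 6, swap → [52, 51, 45, 38, 36, 28, 7, 22, 23, 29]

[52, 51, 45, 38, 36, 28, 7, 22, 23, 29]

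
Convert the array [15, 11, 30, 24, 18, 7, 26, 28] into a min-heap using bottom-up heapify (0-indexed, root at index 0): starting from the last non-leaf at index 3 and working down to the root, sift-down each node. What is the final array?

[7, 11, 15, 24, 18, 30, 26, 28]

sift down from index 3: already satisfies heap property
sift down from index 2:
  30 vs smaller child 7 at index 5, swap → [15, 11, 7, 24, 18, 30, 26, 28]
sift down from index 1: already satisfies heap property
sift down from index 0:
  15 vs smaller child 7 at index 2, swap → [7, 11, 15, 24, 18, 30, 26, 28]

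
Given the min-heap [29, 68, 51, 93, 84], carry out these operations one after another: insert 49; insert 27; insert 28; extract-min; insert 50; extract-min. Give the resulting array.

[29, 50, 49, 68, 84, 51, 93]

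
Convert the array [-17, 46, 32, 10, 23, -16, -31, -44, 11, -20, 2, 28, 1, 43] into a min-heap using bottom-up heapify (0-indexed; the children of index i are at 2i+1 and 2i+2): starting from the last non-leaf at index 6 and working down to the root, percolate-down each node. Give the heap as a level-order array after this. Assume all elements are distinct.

[-44, -20, -31, 10, -17, -16, 32, 46, 11, 23, 2, 28, 1, 43]

sift down from index 6: already satisfies heap property
sift down from index 5: already satisfies heap property
sift down from index 4:
  23 vs smaller child -20 at index 9, swap → [-17, 46, 32, 10, -20, -16, -31, -44, 11, 23, 2, 28, 1, 43]
sift down from index 3:
  10 vs smaller child -44 at index 7, swap → [-17, 46, 32, -44, -20, -16, -31, 10, 11, 23, 2, 28, 1, 43]
sift down from index 2:
  32 vs smaller child -31 at index 6, swap → [-17, 46, -31, -44, -20, -16, 32, 10, 11, 23, 2, 28, 1, 43]
sift down from index 1:
  46 vs smaller child -44 at index 3, swap → [-17, -44, -31, 46, -20, -16, 32, 10, 11, 23, 2, 28, 1, 43]
  46 vs smaller child 10 at index 7, swap → [-17, -44, -31, 10, -20, -16, 32, 46, 11, 23, 2, 28, 1, 43]
sift down from index 0:
  -17 vs smaller child -44 at index 1, swap → [-44, -17, -31, 10, -20, -16, 32, 46, 11, 23, 2, 28, 1, 43]
  -17 vs smaller child -20 at index 4, swap → [-44, -20, -31, 10, -17, -16, 32, 46, 11, 23, 2, 28, 1, 43]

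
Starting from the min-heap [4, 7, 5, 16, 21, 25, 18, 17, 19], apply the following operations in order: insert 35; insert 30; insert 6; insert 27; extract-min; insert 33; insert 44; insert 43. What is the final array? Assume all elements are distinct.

insert 35:
  append 35 at index 9 → [4, 7, 5, 16, 21, 25, 18, 17, 19, 35] (no swap needed)
insert 30:
  append 30 at index 10 → [4, 7, 5, 16, 21, 25, 18, 17, 19, 35, 30] (no swap needed)
insert 6:
  append 6 at index 11 → [4, 7, 5, 16, 21, 25, 18, 17, 19, 35, 30, 6]
  6 < parent 25 at index 5, swap → [4, 7, 5, 16, 21, 6, 18, 17, 19, 35, 30, 25]
insert 27:
  append 27 at index 12 → [4, 7, 5, 16, 21, 6, 18, 17, 19, 35, 30, 25, 27] (no swap needed)
extract-min → returns 4:
  remove root 4; move last element 27 to root → [27, 7, 5, 16, 21, 6, 18, 17, 19, 35, 30, 25]
  27 vs smaller child 5 at index 2, swap → [5, 7, 27, 16, 21, 6, 18, 17, 19, 35, 30, 25]
  27 vs smaller child 6 at index 5, swap → [5, 7, 6, 16, 21, 27, 18, 17, 19, 35, 30, 25]
  27 vs only child 25 at index 11, swap → [5, 7, 6, 16, 21, 25, 18, 17, 19, 35, 30, 27]
insert 33:
  append 33 at index 12 → [5, 7, 6, 16, 21, 25, 18, 17, 19, 35, 30, 27, 33] (no swap needed)
insert 44:
  append 44 at index 13 → [5, 7, 6, 16, 21, 25, 18, 17, 19, 35, 30, 27, 33, 44] (no swap needed)
insert 43:
  append 43 at index 14 → [5, 7, 6, 16, 21, 25, 18, 17, 19, 35, 30, 27, 33, 44, 43] (no swap needed)

[5, 7, 6, 16, 21, 25, 18, 17, 19, 35, 30, 27, 33, 44, 43]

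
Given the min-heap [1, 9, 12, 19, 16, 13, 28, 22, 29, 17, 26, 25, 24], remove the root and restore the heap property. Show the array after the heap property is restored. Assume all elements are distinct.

remove root 1; move last element 24 to root → [24, 9, 12, 19, 16, 13, 28, 22, 29, 17, 26, 25]
24 vs smaller child 9 at index 1, swap → [9, 24, 12, 19, 16, 13, 28, 22, 29, 17, 26, 25]
24 vs smaller child 16 at index 4, swap → [9, 16, 12, 19, 24, 13, 28, 22, 29, 17, 26, 25]
24 vs smaller child 17 at index 9, swap → [9, 16, 12, 19, 17, 13, 28, 22, 29, 24, 26, 25]

[9, 16, 12, 19, 17, 13, 28, 22, 29, 24, 26, 25]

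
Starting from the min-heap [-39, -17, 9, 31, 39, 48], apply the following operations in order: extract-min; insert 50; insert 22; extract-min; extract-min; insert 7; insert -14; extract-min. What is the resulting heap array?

extract-min → returns -39:
  remove root -39; move last element 48 to root → [48, -17, 9, 31, 39]
  48 vs smaller child -17 at index 1, swap → [-17, 48, 9, 31, 39]
  48 vs smaller child 31 at index 3, swap → [-17, 31, 9, 48, 39]
insert 50:
  append 50 at index 5 → [-17, 31, 9, 48, 39, 50] (no swap needed)
insert 22:
  append 22 at index 6 → [-17, 31, 9, 48, 39, 50, 22] (no swap needed)
extract-min → returns -17:
  remove root -17; move last element 22 to root → [22, 31, 9, 48, 39, 50]
  22 vs smaller child 9 at index 2, swap → [9, 31, 22, 48, 39, 50]
extract-min → returns 9:
  remove root 9; move last element 50 to root → [50, 31, 22, 48, 39]
  50 vs smaller child 22 at index 2, swap → [22, 31, 50, 48, 39]
insert 7:
  append 7 at index 5 → [22, 31, 50, 48, 39, 7]
  7 < parent 50 at index 2, swap → [22, 31, 7, 48, 39, 50]
  7 < parent 22 at index 0, swap → [7, 31, 22, 48, 39, 50]
insert -14:
  append -14 at index 6 → [7, 31, 22, 48, 39, 50, -14]
  -14 < parent 22 at index 2, swap → [7, 31, -14, 48, 39, 50, 22]
  -14 < parent 7 at index 0, swap → [-14, 31, 7, 48, 39, 50, 22]
extract-min → returns -14:
  remove root -14; move last element 22 to root → [22, 31, 7, 48, 39, 50]
  22 vs smaller child 7 at index 2, swap → [7, 31, 22, 48, 39, 50]

[7, 31, 22, 48, 39, 50]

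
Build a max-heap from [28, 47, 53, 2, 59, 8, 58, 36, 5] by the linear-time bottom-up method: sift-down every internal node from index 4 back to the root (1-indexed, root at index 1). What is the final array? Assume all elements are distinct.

sift down from index 4:
  2 vs larger child 36 at index 8, swap → [28, 47, 53, 36, 59, 8, 58, 2, 5]
sift down from index 3:
  53 vs larger child 58 at index 7, swap → [28, 47, 58, 36, 59, 8, 53, 2, 5]
sift down from index 2:
  47 vs larger child 59 at index 5, swap → [28, 59, 58, 36, 47, 8, 53, 2, 5]
sift down from index 1:
  28 vs larger child 59 at index 2, swap → [59, 28, 58, 36, 47, 8, 53, 2, 5]
  28 vs larger child 47 at index 5, swap → [59, 47, 58, 36, 28, 8, 53, 2, 5]

[59, 47, 58, 36, 28, 8, 53, 2, 5]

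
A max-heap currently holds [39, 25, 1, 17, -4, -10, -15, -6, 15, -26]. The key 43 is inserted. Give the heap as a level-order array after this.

append 43 at index 10 → [39, 25, 1, 17, -4, -10, -15, -6, 15, -26, 43]
43 > parent -4 at index 4, swap → [39, 25, 1, 17, 43, -10, -15, -6, 15, -26, -4]
43 > parent 25 at index 1, swap → [39, 43, 1, 17, 25, -10, -15, -6, 15, -26, -4]
43 > parent 39 at index 0, swap → [43, 39, 1, 17, 25, -10, -15, -6, 15, -26, -4]

[43, 39, 1, 17, 25, -10, -15, -6, 15, -26, -4]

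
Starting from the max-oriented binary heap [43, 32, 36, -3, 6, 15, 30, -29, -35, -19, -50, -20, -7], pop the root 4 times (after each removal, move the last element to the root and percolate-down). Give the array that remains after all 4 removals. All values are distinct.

extract-max #1 returns 43:
  remove root 43; move last element -7 to root → [-7, 32, 36, -3, 6, 15, 30, -29, -35, -19, -50, -20]
  -7 vs larger child 36 at index 2, swap → [36, 32, -7, -3, 6, 15, 30, -29, -35, -19, -50, -20]
  -7 vs larger child 30 at index 6, swap → [36, 32, 30, -3, 6, 15, -7, -29, -35, -19, -50, -20]
extract-max #2 returns 36:
  remove root 36; move last element -20 to root → [-20, 32, 30, -3, 6, 15, -7, -29, -35, -19, -50]
  -20 vs larger child 32 at index 1, swap → [32, -20, 30, -3, 6, 15, -7, -29, -35, -19, -50]
  -20 vs larger child 6 at index 4, swap → [32, 6, 30, -3, -20, 15, -7, -29, -35, -19, -50]
  -20 vs larger child -19 at index 9, swap → [32, 6, 30, -3, -19, 15, -7, -29, -35, -20, -50]
extract-max #3 returns 32:
  remove root 32; move last element -50 to root → [-50, 6, 30, -3, -19, 15, -7, -29, -35, -20]
  -50 vs larger child 30 at index 2, swap → [30, 6, -50, -3, -19, 15, -7, -29, -35, -20]
  -50 vs larger child 15 at index 5, swap → [30, 6, 15, -3, -19, -50, -7, -29, -35, -20]
extract-max #4 returns 30:
  remove root 30; move last element -20 to root → [-20, 6, 15, -3, -19, -50, -7, -29, -35]
  -20 vs larger child 15 at index 2, swap → [15, 6, -20, -3, -19, -50, -7, -29, -35]
  -20 vs larger child -7 at index 6, swap → [15, 6, -7, -3, -19, -50, -20, -29, -35]

[15, 6, -7, -3, -19, -50, -20, -29, -35]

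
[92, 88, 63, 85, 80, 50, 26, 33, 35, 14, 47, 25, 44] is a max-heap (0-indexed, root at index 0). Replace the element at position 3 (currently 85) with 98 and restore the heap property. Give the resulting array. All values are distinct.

[98, 92, 63, 88, 80, 50, 26, 33, 35, 14, 47, 25, 44]

set index 3 from 85 to 98 → [92, 88, 63, 98, 80, 50, 26, 33, 35, 14, 47, 25, 44]
98 > parent 88 at index 1, swap → [92, 98, 63, 88, 80, 50, 26, 33, 35, 14, 47, 25, 44]
98 > parent 92 at index 0, swap → [98, 92, 63, 88, 80, 50, 26, 33, 35, 14, 47, 25, 44]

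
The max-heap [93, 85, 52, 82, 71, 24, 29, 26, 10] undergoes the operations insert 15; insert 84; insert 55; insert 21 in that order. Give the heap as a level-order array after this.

[93, 85, 55, 82, 84, 52, 29, 26, 10, 15, 71, 24, 21]

insert 15:
  append 15 at index 9 → [93, 85, 52, 82, 71, 24, 29, 26, 10, 15] (no swap needed)
insert 84:
  append 84 at index 10 → [93, 85, 52, 82, 71, 24, 29, 26, 10, 15, 84]
  84 > parent 71 at index 4, swap → [93, 85, 52, 82, 84, 24, 29, 26, 10, 15, 71]
insert 55:
  append 55 at index 11 → [93, 85, 52, 82, 84, 24, 29, 26, 10, 15, 71, 55]
  55 > parent 24 at index 5, swap → [93, 85, 52, 82, 84, 55, 29, 26, 10, 15, 71, 24]
  55 > parent 52 at index 2, swap → [93, 85, 55, 82, 84, 52, 29, 26, 10, 15, 71, 24]
insert 21:
  append 21 at index 12 → [93, 85, 55, 82, 84, 52, 29, 26, 10, 15, 71, 24, 21] (no swap needed)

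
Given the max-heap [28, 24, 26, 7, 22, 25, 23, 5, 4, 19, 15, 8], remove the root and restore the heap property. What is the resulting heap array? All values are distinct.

[26, 24, 25, 7, 22, 8, 23, 5, 4, 19, 15]

remove root 28; move last element 8 to root → [8, 24, 26, 7, 22, 25, 23, 5, 4, 19, 15]
8 vs larger child 26 at index 2, swap → [26, 24, 8, 7, 22, 25, 23, 5, 4, 19, 15]
8 vs larger child 25 at index 5, swap → [26, 24, 25, 7, 22, 8, 23, 5, 4, 19, 15]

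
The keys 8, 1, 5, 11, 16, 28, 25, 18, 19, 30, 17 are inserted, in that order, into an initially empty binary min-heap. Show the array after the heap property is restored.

[1, 8, 5, 11, 16, 28, 25, 18, 19, 30, 17]

Insert 8:
  append 8 at index 0 → [8] (no swap needed)
Insert 1:
  append 1 at index 1 → [8, 1]
  1 < parent 8 at index 0, swap → [1, 8]
Insert 5:
  append 5 at index 2 → [1, 8, 5] (no swap needed)
Insert 11:
  append 11 at index 3 → [1, 8, 5, 11] (no swap needed)
Insert 16:
  append 16 at index 4 → [1, 8, 5, 11, 16] (no swap needed)
Insert 28:
  append 28 at index 5 → [1, 8, 5, 11, 16, 28] (no swap needed)
Insert 25:
  append 25 at index 6 → [1, 8, 5, 11, 16, 28, 25] (no swap needed)
Insert 18:
  append 18 at index 7 → [1, 8, 5, 11, 16, 28, 25, 18] (no swap needed)
Insert 19:
  append 19 at index 8 → [1, 8, 5, 11, 16, 28, 25, 18, 19] (no swap needed)
Insert 30:
  append 30 at index 9 → [1, 8, 5, 11, 16, 28, 25, 18, 19, 30] (no swap needed)
Insert 17:
  append 17 at index 10 → [1, 8, 5, 11, 16, 28, 25, 18, 19, 30, 17] (no swap needed)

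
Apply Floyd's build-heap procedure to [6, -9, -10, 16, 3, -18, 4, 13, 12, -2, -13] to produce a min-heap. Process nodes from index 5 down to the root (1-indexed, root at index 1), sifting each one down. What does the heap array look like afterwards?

[-18, -13, -10, 12, -9, 6, 4, 13, 16, -2, 3]

sift down from index 5:
  3 vs smaller child -13 at index 11, swap → [6, -9, -10, 16, -13, -18, 4, 13, 12, -2, 3]
sift down from index 4:
  16 vs smaller child 12 at index 9, swap → [6, -9, -10, 12, -13, -18, 4, 13, 16, -2, 3]
sift down from index 3:
  -10 vs smaller child -18 at index 6, swap → [6, -9, -18, 12, -13, -10, 4, 13, 16, -2, 3]
sift down from index 2:
  -9 vs smaller child -13 at index 5, swap → [6, -13, -18, 12, -9, -10, 4, 13, 16, -2, 3]
sift down from index 1:
  6 vs smaller child -18 at index 3, swap → [-18, -13, 6, 12, -9, -10, 4, 13, 16, -2, 3]
  6 vs smaller child -10 at index 6, swap → [-18, -13, -10, 12, -9, 6, 4, 13, 16, -2, 3]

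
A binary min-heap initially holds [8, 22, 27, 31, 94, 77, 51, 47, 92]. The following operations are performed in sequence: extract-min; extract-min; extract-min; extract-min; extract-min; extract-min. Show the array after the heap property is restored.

[77, 92, 94]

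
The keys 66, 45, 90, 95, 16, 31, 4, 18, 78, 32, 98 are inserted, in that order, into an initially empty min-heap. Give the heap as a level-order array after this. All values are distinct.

Insert 66:
  append 66 at index 0 → [66] (no swap needed)
Insert 45:
  append 45 at index 1 → [66, 45]
  45 < parent 66 at index 0, swap → [45, 66]
Insert 90:
  append 90 at index 2 → [45, 66, 90] (no swap needed)
Insert 95:
  append 95 at index 3 → [45, 66, 90, 95] (no swap needed)
Insert 16:
  append 16 at index 4 → [45, 66, 90, 95, 16]
  16 < parent 66 at index 1, swap → [45, 16, 90, 95, 66]
  16 < parent 45 at index 0, swap → [16, 45, 90, 95, 66]
Insert 31:
  append 31 at index 5 → [16, 45, 90, 95, 66, 31]
  31 < parent 90 at index 2, swap → [16, 45, 31, 95, 66, 90]
Insert 4:
  append 4 at index 6 → [16, 45, 31, 95, 66, 90, 4]
  4 < parent 31 at index 2, swap → [16, 45, 4, 95, 66, 90, 31]
  4 < parent 16 at index 0, swap → [4, 45, 16, 95, 66, 90, 31]
Insert 18:
  append 18 at index 7 → [4, 45, 16, 95, 66, 90, 31, 18]
  18 < parent 95 at index 3, swap → [4, 45, 16, 18, 66, 90, 31, 95]
  18 < parent 45 at index 1, swap → [4, 18, 16, 45, 66, 90, 31, 95]
Insert 78:
  append 78 at index 8 → [4, 18, 16, 45, 66, 90, 31, 95, 78] (no swap needed)
Insert 32:
  append 32 at index 9 → [4, 18, 16, 45, 66, 90, 31, 95, 78, 32]
  32 < parent 66 at index 4, swap → [4, 18, 16, 45, 32, 90, 31, 95, 78, 66]
Insert 98:
  append 98 at index 10 → [4, 18, 16, 45, 32, 90, 31, 95, 78, 66, 98] (no swap needed)

[4, 18, 16, 45, 32, 90, 31, 95, 78, 66, 98]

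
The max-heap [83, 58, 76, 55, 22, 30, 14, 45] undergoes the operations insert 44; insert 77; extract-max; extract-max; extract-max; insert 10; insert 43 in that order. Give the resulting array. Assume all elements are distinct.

insert 44:
  append 44 at index 8 → [83, 58, 76, 55, 22, 30, 14, 45, 44] (no swap needed)
insert 77:
  append 77 at index 9 → [83, 58, 76, 55, 22, 30, 14, 45, 44, 77]
  77 > parent 22 at index 4, swap → [83, 58, 76, 55, 77, 30, 14, 45, 44, 22]
  77 > parent 58 at index 1, swap → [83, 77, 76, 55, 58, 30, 14, 45, 44, 22]
extract-max → returns 83:
  remove root 83; move last element 22 to root → [22, 77, 76, 55, 58, 30, 14, 45, 44]
  22 vs larger child 77 at index 1, swap → [77, 22, 76, 55, 58, 30, 14, 45, 44]
  22 vs larger child 58 at index 4, swap → [77, 58, 76, 55, 22, 30, 14, 45, 44]
extract-max → returns 77:
  remove root 77; move last element 44 to root → [44, 58, 76, 55, 22, 30, 14, 45]
  44 vs larger child 76 at index 2, swap → [76, 58, 44, 55, 22, 30, 14, 45]
extract-max → returns 76:
  remove root 76; move last element 45 to root → [45, 58, 44, 55, 22, 30, 14]
  45 vs larger child 58 at index 1, swap → [58, 45, 44, 55, 22, 30, 14]
  45 vs larger child 55 at index 3, swap → [58, 55, 44, 45, 22, 30, 14]
insert 10:
  append 10 at index 7 → [58, 55, 44, 45, 22, 30, 14, 10] (no swap needed)
insert 43:
  append 43 at index 8 → [58, 55, 44, 45, 22, 30, 14, 10, 43] (no swap needed)

[58, 55, 44, 45, 22, 30, 14, 10, 43]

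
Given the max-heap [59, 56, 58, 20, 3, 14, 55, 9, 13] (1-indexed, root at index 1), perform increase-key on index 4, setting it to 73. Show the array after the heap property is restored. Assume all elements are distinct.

set index 4 from 20 to 73 → [59, 56, 58, 73, 3, 14, 55, 9, 13]
73 > parent 56 at index 2, swap → [59, 73, 58, 56, 3, 14, 55, 9, 13]
73 > parent 59 at index 1, swap → [73, 59, 58, 56, 3, 14, 55, 9, 13]

[73, 59, 58, 56, 3, 14, 55, 9, 13]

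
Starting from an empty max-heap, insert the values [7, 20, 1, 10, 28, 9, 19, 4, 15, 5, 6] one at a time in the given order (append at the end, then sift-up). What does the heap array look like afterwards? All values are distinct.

[28, 20, 19, 15, 10, 1, 9, 4, 7, 5, 6]

Insert 7:
  append 7 at index 0 → [7] (no swap needed)
Insert 20:
  append 20 at index 1 → [7, 20]
  20 > parent 7 at index 0, swap → [20, 7]
Insert 1:
  append 1 at index 2 → [20, 7, 1] (no swap needed)
Insert 10:
  append 10 at index 3 → [20, 7, 1, 10]
  10 > parent 7 at index 1, swap → [20, 10, 1, 7]
Insert 28:
  append 28 at index 4 → [20, 10, 1, 7, 28]
  28 > parent 10 at index 1, swap → [20, 28, 1, 7, 10]
  28 > parent 20 at index 0, swap → [28, 20, 1, 7, 10]
Insert 9:
  append 9 at index 5 → [28, 20, 1, 7, 10, 9]
  9 > parent 1 at index 2, swap → [28, 20, 9, 7, 10, 1]
Insert 19:
  append 19 at index 6 → [28, 20, 9, 7, 10, 1, 19]
  19 > parent 9 at index 2, swap → [28, 20, 19, 7, 10, 1, 9]
Insert 4:
  append 4 at index 7 → [28, 20, 19, 7, 10, 1, 9, 4] (no swap needed)
Insert 15:
  append 15 at index 8 → [28, 20, 19, 7, 10, 1, 9, 4, 15]
  15 > parent 7 at index 3, swap → [28, 20, 19, 15, 10, 1, 9, 4, 7]
Insert 5:
  append 5 at index 9 → [28, 20, 19, 15, 10, 1, 9, 4, 7, 5] (no swap needed)
Insert 6:
  append 6 at index 10 → [28, 20, 19, 15, 10, 1, 9, 4, 7, 5, 6] (no swap needed)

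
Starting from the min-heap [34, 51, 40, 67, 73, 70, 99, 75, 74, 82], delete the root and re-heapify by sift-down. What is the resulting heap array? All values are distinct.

remove root 34; move last element 82 to root → [82, 51, 40, 67, 73, 70, 99, 75, 74]
82 vs smaller child 40 at index 2, swap → [40, 51, 82, 67, 73, 70, 99, 75, 74]
82 vs smaller child 70 at index 5, swap → [40, 51, 70, 67, 73, 82, 99, 75, 74]

[40, 51, 70, 67, 73, 82, 99, 75, 74]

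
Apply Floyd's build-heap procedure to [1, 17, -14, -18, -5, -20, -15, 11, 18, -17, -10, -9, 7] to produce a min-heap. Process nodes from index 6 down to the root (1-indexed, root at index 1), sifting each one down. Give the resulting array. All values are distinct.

sift down from index 6: already satisfies heap property
sift down from index 5:
  -5 vs smaller child -17 at index 10, swap → [1, 17, -14, -18, -17, -20, -15, 11, 18, -5, -10, -9, 7]
sift down from index 4: already satisfies heap property
sift down from index 3:
  -14 vs smaller child -20 at index 6, swap → [1, 17, -20, -18, -17, -14, -15, 11, 18, -5, -10, -9, 7]
sift down from index 2:
  17 vs smaller child -18 at index 4, swap → [1, -18, -20, 17, -17, -14, -15, 11, 18, -5, -10, -9, 7]
  17 vs smaller child 11 at index 8, swap → [1, -18, -20, 11, -17, -14, -15, 17, 18, -5, -10, -9, 7]
sift down from index 1:
  1 vs smaller child -20 at index 3, swap → [-20, -18, 1, 11, -17, -14, -15, 17, 18, -5, -10, -9, 7]
  1 vs smaller child -15 at index 7, swap → [-20, -18, -15, 11, -17, -14, 1, 17, 18, -5, -10, -9, 7]

[-20, -18, -15, 11, -17, -14, 1, 17, 18, -5, -10, -9, 7]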